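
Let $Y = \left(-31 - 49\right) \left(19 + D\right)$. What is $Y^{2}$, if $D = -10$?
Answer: $518400$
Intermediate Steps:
$Y = -720$ ($Y = \left(-31 - 49\right) \left(19 - 10\right) = \left(-80\right) 9 = -720$)
$Y^{2} = \left(-720\right)^{2} = 518400$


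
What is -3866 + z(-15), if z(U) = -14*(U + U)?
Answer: -3446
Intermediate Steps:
z(U) = -28*U
-3866 + z(-15) = -3866 - 28*(-15) = -3866 + 420 = -3446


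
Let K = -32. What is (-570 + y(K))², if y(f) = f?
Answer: 362404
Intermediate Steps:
(-570 + y(K))² = (-570 - 32)² = (-602)² = 362404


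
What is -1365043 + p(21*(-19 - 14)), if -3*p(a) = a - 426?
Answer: -1364670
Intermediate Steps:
p(a) = 142 - a/3 (p(a) = -(a - 426)/3 = -(-426 + a)/3 = 142 - a/3)
-1365043 + p(21*(-19 - 14)) = -1365043 + (142 - 7*(-19 - 14)) = -1365043 + (142 - 7*(-33)) = -1365043 + (142 - 1/3*(-693)) = -1365043 + (142 + 231) = -1365043 + 373 = -1364670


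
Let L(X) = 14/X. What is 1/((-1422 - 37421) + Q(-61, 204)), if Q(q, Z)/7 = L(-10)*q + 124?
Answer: -5/186886 ≈ -2.6754e-5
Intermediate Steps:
Q(q, Z) = 868 - 49*q/5 (Q(q, Z) = 7*((14/(-10))*q + 124) = 7*((14*(-⅒))*q + 124) = 7*(-7*q/5 + 124) = 7*(124 - 7*q/5) = 868 - 49*q/5)
1/((-1422 - 37421) + Q(-61, 204)) = 1/((-1422 - 37421) + (868 - 49/5*(-61))) = 1/(-38843 + (868 + 2989/5)) = 1/(-38843 + 7329/5) = 1/(-186886/5) = -5/186886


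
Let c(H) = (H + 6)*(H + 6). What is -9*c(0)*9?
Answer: -2916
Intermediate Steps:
c(H) = (6 + H)² (c(H) = (6 + H)*(6 + H) = (6 + H)²)
-9*c(0)*9 = -9*(6 + 0)²*9 = -9*6²*9 = -9*36*9 = -324*9 = -2916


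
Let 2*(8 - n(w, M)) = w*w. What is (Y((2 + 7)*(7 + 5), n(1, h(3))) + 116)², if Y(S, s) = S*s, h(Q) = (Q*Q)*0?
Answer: 857476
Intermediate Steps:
h(Q) = 0 (h(Q) = Q²*0 = 0)
n(w, M) = 8 - w²/2 (n(w, M) = 8 - w*w/2 = 8 - w²/2)
(Y((2 + 7)*(7 + 5), n(1, h(3))) + 116)² = (((2 + 7)*(7 + 5))*(8 - ½*1²) + 116)² = ((9*12)*(8 - ½*1) + 116)² = (108*(8 - ½) + 116)² = (108*(15/2) + 116)² = (810 + 116)² = 926² = 857476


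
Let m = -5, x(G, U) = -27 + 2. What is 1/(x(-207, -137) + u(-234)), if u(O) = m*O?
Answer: 1/1145 ≈ 0.00087336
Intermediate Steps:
x(G, U) = -25
u(O) = -5*O
1/(x(-207, -137) + u(-234)) = 1/(-25 - 5*(-234)) = 1/(-25 + 1170) = 1/1145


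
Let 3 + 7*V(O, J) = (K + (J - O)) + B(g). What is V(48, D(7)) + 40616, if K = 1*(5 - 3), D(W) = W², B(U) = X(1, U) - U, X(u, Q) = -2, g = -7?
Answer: 284317/7 ≈ 40617.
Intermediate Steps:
B(U) = -2 - U
K = 2 (K = 1*2 = 2)
V(O, J) = 4/7 - O/7 + J/7 (V(O, J) = -3/7 + ((2 + (J - O)) + (-2 - 1*(-7)))/7 = -3/7 + ((2 + J - O) + (-2 + 7))/7 = -3/7 + ((2 + J - O) + 5)/7 = -3/7 + (7 + J - O)/7 = -3/7 + (1 - O/7 + J/7) = 4/7 - O/7 + J/7)
V(48, D(7)) + 40616 = (4/7 - ⅐*48 + (⅐)*7²) + 40616 = (4/7 - 48/7 + (⅐)*49) + 40616 = (4/7 - 48/7 + 7) + 40616 = 5/7 + 40616 = 284317/7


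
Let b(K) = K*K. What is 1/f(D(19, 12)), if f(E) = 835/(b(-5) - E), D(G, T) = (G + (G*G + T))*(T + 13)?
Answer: -1955/167 ≈ -11.707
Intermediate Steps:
D(G, T) = (13 + T)*(G + T + G²) (D(G, T) = (G + (G² + T))*(13 + T) = (G + (T + G²))*(13 + T) = (G + T + G²)*(13 + T) = (13 + T)*(G + T + G²))
b(K) = K²
f(E) = 835/(25 - E) (f(E) = 835/((-5)² - E) = 835/(25 - E))
1/f(D(19, 12)) = 1/(-835/(-25 + (12² + 13*19 + 13*12 + 13*19² + 19*12 + 12*19²))) = 1/(-835/(-25 + (144 + 247 + 156 + 13*361 + 228 + 12*361))) = 1/(-835/(-25 + (144 + 247 + 156 + 4693 + 228 + 4332))) = 1/(-835/(-25 + 9800)) = 1/(-835/9775) = 1/(-835*1/9775) = 1/(-167/1955) = -1955/167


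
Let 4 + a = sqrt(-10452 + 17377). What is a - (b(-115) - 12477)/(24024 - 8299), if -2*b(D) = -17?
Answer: -100863/31450 + 5*sqrt(277) ≈ 80.010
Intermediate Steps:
b(D) = 17/2 (b(D) = -1/2*(-17) = 17/2)
a = -4 + 5*sqrt(277) (a = -4 + sqrt(-10452 + 17377) = -4 + sqrt(6925) = -4 + 5*sqrt(277) ≈ 79.217)
a - (b(-115) - 12477)/(24024 - 8299) = (-4 + 5*sqrt(277)) - (17/2 - 12477)/(24024 - 8299) = (-4 + 5*sqrt(277)) - (-24937)/(2*15725) = (-4 + 5*sqrt(277)) - 1*(-24937/31450) = (-4 + 5*sqrt(277)) + 24937/31450 = -100863/31450 + 5*sqrt(277)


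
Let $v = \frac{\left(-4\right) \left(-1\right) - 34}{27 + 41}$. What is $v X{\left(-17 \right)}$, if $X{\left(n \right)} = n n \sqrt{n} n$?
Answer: $\frac{4335 i \sqrt{17}}{2} \approx 8936.8 i$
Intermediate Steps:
$v = - \frac{15}{34}$ ($v = \frac{4 - 34}{68} = \left(-30\right) \frac{1}{68} = - \frac{15}{34} \approx -0.44118$)
$X{\left(n \right)} = n^{\frac{7}{2}}$ ($X{\left(n \right)} = n n^{\frac{3}{2}} n = n^{\frac{5}{2}} n = n^{\frac{7}{2}}$)
$v X{\left(-17 \right)} = - \frac{15 \left(-17\right)^{\frac{7}{2}}}{34} = - \frac{15 \left(- 4913 i \sqrt{17}\right)}{34} = \frac{4335 i \sqrt{17}}{2}$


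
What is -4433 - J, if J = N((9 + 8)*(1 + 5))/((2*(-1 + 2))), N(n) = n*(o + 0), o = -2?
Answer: -4331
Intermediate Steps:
N(n) = -2*n (N(n) = n*(-2 + 0) = n*(-2) = -2*n)
J = -102 (J = (-2*(9 + 8)*(1 + 5))/((2*(-1 + 2))) = (-34*6)/((2*1)) = -2*102/2 = -204*1/2 = -102)
-4433 - J = -4433 - 1*(-102) = -4433 + 102 = -4331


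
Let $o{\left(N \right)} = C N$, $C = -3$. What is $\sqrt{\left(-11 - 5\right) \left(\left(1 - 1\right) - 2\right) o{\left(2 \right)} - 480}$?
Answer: $4 i \sqrt{42} \approx 25.923 i$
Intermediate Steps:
$o{\left(N \right)} = - 3 N$
$\sqrt{\left(-11 - 5\right) \left(\left(1 - 1\right) - 2\right) o{\left(2 \right)} - 480} = \sqrt{\left(-11 - 5\right) \left(\left(1 - 1\right) - 2\right) \left(\left(-3\right) 2\right) - 480} = \sqrt{- 16 \left(\left(1 - 1\right) - 2\right) \left(-6\right) - 480} = \sqrt{- 16 \left(0 - 2\right) \left(-6\right) - 480} = \sqrt{- 16 \left(\left(-2\right) \left(-6\right)\right) - 480} = \sqrt{\left(-16\right) 12 - 480} = \sqrt{-192 - 480} = \sqrt{-672} = 4 i \sqrt{42}$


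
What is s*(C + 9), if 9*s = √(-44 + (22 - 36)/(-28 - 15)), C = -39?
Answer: -10*I*√80754/129 ≈ -22.029*I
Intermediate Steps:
s = I*√80754/387 (s = √(-44 + (22 - 36)/(-28 - 15))/9 = √(-44 - 14/(-43))/9 = √(-44 - 14*(-1/43))/9 = √(-44 + 14/43)/9 = √(-1878/43)/9 = (I*√80754/43)/9 = I*√80754/387 ≈ 0.7343*I)
s*(C + 9) = (I*√80754/387)*(-39 + 9) = (I*√80754/387)*(-30) = -10*I*√80754/129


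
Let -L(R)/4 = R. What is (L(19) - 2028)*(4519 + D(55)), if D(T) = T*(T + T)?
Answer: -22237176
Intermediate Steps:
L(R) = -4*R
D(T) = 2*T² (D(T) = T*(2*T) = 2*T²)
(L(19) - 2028)*(4519 + D(55)) = (-4*19 - 2028)*(4519 + 2*55²) = (-76 - 2028)*(4519 + 2*3025) = -2104*(4519 + 6050) = -2104*10569 = -22237176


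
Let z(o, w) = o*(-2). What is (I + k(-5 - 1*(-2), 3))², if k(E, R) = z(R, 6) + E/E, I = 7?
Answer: 4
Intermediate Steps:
z(o, w) = -2*o
k(E, R) = 1 - 2*R (k(E, R) = -2*R + E/E = -2*R + 1 = 1 - 2*R)
(I + k(-5 - 1*(-2), 3))² = (7 + (1 - 2*3))² = (7 + (1 - 6))² = (7 - 5)² = 2² = 4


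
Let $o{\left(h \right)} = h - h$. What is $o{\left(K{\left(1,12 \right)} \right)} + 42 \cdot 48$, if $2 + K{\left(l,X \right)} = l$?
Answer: $2016$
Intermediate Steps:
$K{\left(l,X \right)} = -2 + l$
$o{\left(h \right)} = 0$
$o{\left(K{\left(1,12 \right)} \right)} + 42 \cdot 48 = 0 + 42 \cdot 48 = 0 + 2016 = 2016$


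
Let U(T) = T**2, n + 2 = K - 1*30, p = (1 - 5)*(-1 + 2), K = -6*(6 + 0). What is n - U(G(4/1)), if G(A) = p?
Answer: -84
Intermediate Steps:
K = -36 (K = -6*6 = -36)
p = -4 (p = -4*1 = -4)
G(A) = -4
n = -68 (n = -2 + (-36 - 1*30) = -2 + (-36 - 30) = -2 - 66 = -68)
n - U(G(4/1)) = -68 - 1*(-4)**2 = -68 - 1*16 = -68 - 16 = -84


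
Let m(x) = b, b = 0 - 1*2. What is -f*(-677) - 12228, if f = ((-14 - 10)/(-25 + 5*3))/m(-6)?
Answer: -65202/5 ≈ -13040.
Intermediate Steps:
b = -2 (b = 0 - 2 = -2)
m(x) = -2
f = -6/5 (f = ((-14 - 10)/(-25 + 5*3))/(-2) = -24/(-25 + 15)*(-1/2) = -24/(-10)*(-1/2) = -24*(-1/10)*(-1/2) = (12/5)*(-1/2) = -6/5 ≈ -1.2000)
-f*(-677) - 12228 = -(-6)*(-677)/5 - 12228 = -1*4062/5 - 12228 = -4062/5 - 12228 = -65202/5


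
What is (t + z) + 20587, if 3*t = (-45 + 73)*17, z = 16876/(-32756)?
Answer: 509646136/24567 ≈ 20745.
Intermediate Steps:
z = -4219/8189 (z = 16876*(-1/32756) = -4219/8189 ≈ -0.51520)
t = 476/3 (t = ((-45 + 73)*17)/3 = (28*17)/3 = (1/3)*476 = 476/3 ≈ 158.67)
(t + z) + 20587 = (476/3 - 4219/8189) + 20587 = 3885307/24567 + 20587 = 509646136/24567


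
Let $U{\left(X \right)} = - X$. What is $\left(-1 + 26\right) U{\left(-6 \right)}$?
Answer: $150$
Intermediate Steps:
$\left(-1 + 26\right) U{\left(-6 \right)} = \left(-1 + 26\right) \left(\left(-1\right) \left(-6\right)\right) = 25 \cdot 6 = 150$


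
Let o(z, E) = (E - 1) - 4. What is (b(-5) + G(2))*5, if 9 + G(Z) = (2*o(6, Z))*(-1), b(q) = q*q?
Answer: 110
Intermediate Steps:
o(z, E) = -5 + E (o(z, E) = (-1 + E) - 4 = -5 + E)
b(q) = q²
G(Z) = 1 - 2*Z (G(Z) = -9 + (2*(-5 + Z))*(-1) = -9 + (-10 + 2*Z)*(-1) = -9 + (10 - 2*Z) = 1 - 2*Z)
(b(-5) + G(2))*5 = ((-5)² + (1 - 2*2))*5 = (25 + (1 - 4))*5 = (25 - 3)*5 = 22*5 = 110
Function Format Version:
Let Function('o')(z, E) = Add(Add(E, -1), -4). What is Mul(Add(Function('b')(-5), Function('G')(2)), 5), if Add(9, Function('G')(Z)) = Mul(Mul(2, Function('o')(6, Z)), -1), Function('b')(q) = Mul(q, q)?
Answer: 110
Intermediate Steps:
Function('o')(z, E) = Add(-5, E) (Function('o')(z, E) = Add(Add(-1, E), -4) = Add(-5, E))
Function('b')(q) = Pow(q, 2)
Function('G')(Z) = Add(1, Mul(-2, Z)) (Function('G')(Z) = Add(-9, Mul(Mul(2, Add(-5, Z)), -1)) = Add(-9, Mul(Add(-10, Mul(2, Z)), -1)) = Add(-9, Add(10, Mul(-2, Z))) = Add(1, Mul(-2, Z)))
Mul(Add(Function('b')(-5), Function('G')(2)), 5) = Mul(Add(Pow(-5, 2), Add(1, Mul(-2, 2))), 5) = Mul(Add(25, Add(1, -4)), 5) = Mul(Add(25, -3), 5) = Mul(22, 5) = 110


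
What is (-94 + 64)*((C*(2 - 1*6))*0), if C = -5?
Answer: 0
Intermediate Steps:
(-94 + 64)*((C*(2 - 1*6))*0) = (-94 + 64)*(-5*(2 - 1*6)*0) = -30*(-5*(2 - 6))*0 = -30*(-5*(-4))*0 = -600*0 = -30*0 = 0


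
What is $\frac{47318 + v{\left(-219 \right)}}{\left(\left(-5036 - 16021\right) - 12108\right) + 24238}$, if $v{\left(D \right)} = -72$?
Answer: $- \frac{47246}{8927} \approx -5.2925$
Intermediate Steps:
$\frac{47318 + v{\left(-219 \right)}}{\left(\left(-5036 - 16021\right) - 12108\right) + 24238} = \frac{47318 - 72}{\left(\left(-5036 - 16021\right) - 12108\right) + 24238} = \frac{47246}{\left(-21057 - 12108\right) + 24238} = \frac{47246}{-33165 + 24238} = \frac{47246}{-8927} = 47246 \left(- \frac{1}{8927}\right) = - \frac{47246}{8927}$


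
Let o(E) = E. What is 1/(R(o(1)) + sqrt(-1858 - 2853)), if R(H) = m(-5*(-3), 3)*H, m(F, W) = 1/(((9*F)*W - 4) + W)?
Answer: 404/768910577 - 163216*I*sqrt(4711)/768910577 ≈ 5.2542e-7 - 0.014569*I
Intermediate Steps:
m(F, W) = 1/(-4 + W + 9*F*W) (m(F, W) = 1/((9*F*W - 4) + W) = 1/((-4 + 9*F*W) + W) = 1/(-4 + W + 9*F*W))
R(H) = H/404 (R(H) = H/(-4 + 3 + 9*(-5*(-3))*3) = H/(-4 + 3 + 9*15*3) = H/(-4 + 3 + 405) = H/404)
1/(R(o(1)) + sqrt(-1858 - 2853)) = 1/((1/404)*1 + sqrt(-1858 - 2853)) = 1/(1/404 + sqrt(-4711)) = 1/(1/404 + I*sqrt(4711))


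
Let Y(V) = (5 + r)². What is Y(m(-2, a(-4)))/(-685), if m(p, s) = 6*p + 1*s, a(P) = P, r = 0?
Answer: -5/137 ≈ -0.036496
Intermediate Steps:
m(p, s) = s + 6*p (m(p, s) = 6*p + s = s + 6*p)
Y(V) = 25 (Y(V) = (5 + 0)² = 5² = 25)
Y(m(-2, a(-4)))/(-685) = 25/(-685) = 25*(-1/685) = -5/137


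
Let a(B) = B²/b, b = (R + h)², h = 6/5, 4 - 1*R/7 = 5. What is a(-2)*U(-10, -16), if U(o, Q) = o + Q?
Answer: -2600/841 ≈ -3.0916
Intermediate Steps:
R = -7 (R = 28 - 7*5 = 28 - 35 = -7)
h = 6/5 (h = 6*(⅕) = 6/5 ≈ 1.2000)
U(o, Q) = Q + o
b = 841/25 (b = (-7 + 6/5)² = (-29/5)² = 841/25 ≈ 33.640)
a(B) = 25*B²/841 (a(B) = B²/(841/25) = B²*(25/841) = 25*B²/841)
a(-2)*U(-10, -16) = ((25/841)*(-2)²)*(-16 - 10) = ((25/841)*4)*(-26) = (100/841)*(-26) = -2600/841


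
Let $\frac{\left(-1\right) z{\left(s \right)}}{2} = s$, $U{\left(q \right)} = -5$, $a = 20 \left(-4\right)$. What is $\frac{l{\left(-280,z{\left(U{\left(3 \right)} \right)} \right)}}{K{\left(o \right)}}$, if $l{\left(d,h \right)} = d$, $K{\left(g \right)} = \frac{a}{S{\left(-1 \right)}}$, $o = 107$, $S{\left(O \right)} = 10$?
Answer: $35$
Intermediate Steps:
$a = -80$
$K{\left(g \right)} = -8$ ($K{\left(g \right)} = - \frac{80}{10} = \left(-80\right) \frac{1}{10} = -8$)
$z{\left(s \right)} = - 2 s$
$\frac{l{\left(-280,z{\left(U{\left(3 \right)} \right)} \right)}}{K{\left(o \right)}} = - \frac{280}{-8} = \left(-280\right) \left(- \frac{1}{8}\right) = 35$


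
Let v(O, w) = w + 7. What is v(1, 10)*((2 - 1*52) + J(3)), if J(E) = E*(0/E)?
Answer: -850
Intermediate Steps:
v(O, w) = 7 + w
J(E) = 0 (J(E) = E*0 = 0)
v(1, 10)*((2 - 1*52) + J(3)) = (7 + 10)*((2 - 1*52) + 0) = 17*((2 - 52) + 0) = 17*(-50 + 0) = 17*(-50) = -850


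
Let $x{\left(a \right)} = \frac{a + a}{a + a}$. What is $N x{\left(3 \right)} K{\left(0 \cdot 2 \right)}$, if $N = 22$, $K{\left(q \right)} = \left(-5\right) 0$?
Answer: $0$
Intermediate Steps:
$x{\left(a \right)} = 1$ ($x{\left(a \right)} = \frac{2 a}{2 a} = 2 a \frac{1}{2 a} = 1$)
$K{\left(q \right)} = 0$
$N x{\left(3 \right)} K{\left(0 \cdot 2 \right)} = 22 \cdot 1 \cdot 0 = 22 \cdot 0 = 0$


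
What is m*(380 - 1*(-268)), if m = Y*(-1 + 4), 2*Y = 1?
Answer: 972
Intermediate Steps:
Y = ½ (Y = (½)*1 = ½ ≈ 0.50000)
m = 3/2 (m = (-1 + 4)/2 = (½)*3 = 3/2 ≈ 1.5000)
m*(380 - 1*(-268)) = 3*(380 - 1*(-268))/2 = 3*(380 + 268)/2 = (3/2)*648 = 972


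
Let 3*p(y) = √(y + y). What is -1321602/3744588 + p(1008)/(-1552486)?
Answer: -220267/624098 - 2*√14/776243 ≈ -0.35295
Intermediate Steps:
p(y) = √2*√y/3 (p(y) = √(y + y)/3 = √(2*y)/3 = (√2*√y)/3 = √2*√y/3)
-1321602/3744588 + p(1008)/(-1552486) = -1321602/3744588 + (√2*√1008/3)/(-1552486) = -1321602*1/3744588 + (√2*(12*√7)/3)*(-1/1552486) = -220267/624098 + (4*√14)*(-1/1552486) = -220267/624098 - 2*√14/776243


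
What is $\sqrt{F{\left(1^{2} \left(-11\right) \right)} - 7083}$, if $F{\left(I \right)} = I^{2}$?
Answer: $59 i \sqrt{2} \approx 83.439 i$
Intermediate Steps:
$\sqrt{F{\left(1^{2} \left(-11\right) \right)} - 7083} = \sqrt{\left(1^{2} \left(-11\right)\right)^{2} - 7083} = \sqrt{\left(1 \left(-11\right)\right)^{2} - 7083} = \sqrt{\left(-11\right)^{2} - 7083} = \sqrt{121 - 7083} = \sqrt{-6962} = 59 i \sqrt{2}$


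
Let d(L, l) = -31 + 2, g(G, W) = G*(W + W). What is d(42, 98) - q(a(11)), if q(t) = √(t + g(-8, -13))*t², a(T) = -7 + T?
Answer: -29 - 32*√53 ≈ -261.96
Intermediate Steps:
g(G, W) = 2*G*W (g(G, W) = G*(2*W) = 2*G*W)
d(L, l) = -29
q(t) = t²*√(208 + t) (q(t) = √(t + 2*(-8)*(-13))*t² = √(t + 208)*t² = √(208 + t)*t² = t²*√(208 + t))
d(42, 98) - q(a(11)) = -29 - (-7 + 11)²*√(208 + (-7 + 11)) = -29 - 4²*√(208 + 4) = -29 - 16*√212 = -29 - 16*2*√53 = -29 - 32*√53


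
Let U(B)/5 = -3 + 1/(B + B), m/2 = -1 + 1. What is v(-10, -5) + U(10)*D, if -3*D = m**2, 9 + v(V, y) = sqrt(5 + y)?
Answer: -9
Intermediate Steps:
v(V, y) = -9 + sqrt(5 + y)
m = 0 (m = 2*(-1 + 1) = 2*0 = 0)
D = 0 (D = -1/3*0**2 = -1/3*0 = 0)
U(B) = -15 + 5/(2*B) (U(B) = 5*(-3 + 1/(B + B)) = 5*(-3 + 1/(2*B)) = -15 + 5/(2*B))
v(-10, -5) + U(10)*D = (-9 + sqrt(5 - 5)) + (-15 + (5/2)/10)*0 = (-9 + sqrt(0)) + (-15 + (5/2)*(1/10))*0 = (-9 + 0) + (-15 + 1/4)*0 = -9 - 59/4*0 = -9 + 0 = -9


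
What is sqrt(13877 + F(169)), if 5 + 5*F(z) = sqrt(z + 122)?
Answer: sqrt(346900 + 5*sqrt(291))/5 ≈ 117.81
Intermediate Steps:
F(z) = -1 + sqrt(122 + z)/5 (F(z) = -1 + sqrt(z + 122)/5 = -1 + sqrt(122 + z)/5)
sqrt(13877 + F(169)) = sqrt(13877 + (-1 + sqrt(122 + 169)/5)) = sqrt(13877 + (-1 + sqrt(291)/5)) = sqrt(13876 + sqrt(291)/5)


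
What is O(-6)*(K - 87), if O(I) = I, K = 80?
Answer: 42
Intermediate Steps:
O(-6)*(K - 87) = -6*(80 - 87) = -6*(-7) = 42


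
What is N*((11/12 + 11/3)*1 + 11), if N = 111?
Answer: 6919/4 ≈ 1729.8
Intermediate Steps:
N*((11/12 + 11/3)*1 + 11) = 111*((11/12 + 11/3)*1 + 11) = 111*((55/12)*1 + 11) = 111*(55/12 + 11) = 111*(187/12) = 6919/4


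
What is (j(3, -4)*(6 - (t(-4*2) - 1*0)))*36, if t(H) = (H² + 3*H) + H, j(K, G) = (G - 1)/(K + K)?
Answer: 780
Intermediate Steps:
j(K, G) = (-1 + G)/(2*K) (j(K, G) = (-1 + G)/((2*K)) = (-1 + G)*(1/(2*K)) = (-1 + G)/(2*K))
t(H) = H² + 4*H
(j(3, -4)*(6 - (t(-4*2) - 1*0)))*36 = (((½)*(-1 - 4)/3)*(6 - ((-4*2)*(4 - 4*2) - 1*0)))*36 = (((½)*(⅓)*(-5))*(6 - (-8*(4 - 8) + 0)))*36 = -5*(6 - (-8*(-4) + 0))/6*36 = -5*(6 - (32 + 0))/6*36 = -5*(6 - 1*32)/6*36 = -5*(6 - 32)/6*36 = -⅚*(-26)*36 = (65/3)*36 = 780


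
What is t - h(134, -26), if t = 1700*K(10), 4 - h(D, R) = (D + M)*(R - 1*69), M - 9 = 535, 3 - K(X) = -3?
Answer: -54214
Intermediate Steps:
K(X) = 6 (K(X) = 3 - 1*(-3) = 3 + 3 = 6)
M = 544 (M = 9 + 535 = 544)
h(D, R) = 4 - (-69 + R)*(544 + D) (h(D, R) = 4 - (D + 544)*(R - 1*69) = 4 - (544 + D)*(R - 69) = 4 - (544 + D)*(-69 + R) = 4 - (-69 + R)*(544 + D))
t = 10200 (t = 1700*6 = 10200)
t - h(134, -26) = 10200 - (37540 - 544*(-26) + 69*134 - 1*134*(-26)) = 10200 - (37540 + 14144 + 9246 + 3484) = 10200 - 1*64414 = 10200 - 64414 = -54214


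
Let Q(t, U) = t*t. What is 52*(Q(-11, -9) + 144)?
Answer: 13780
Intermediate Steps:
Q(t, U) = t²
52*(Q(-11, -9) + 144) = 52*((-11)² + 144) = 52*(121 + 144) = 52*265 = 13780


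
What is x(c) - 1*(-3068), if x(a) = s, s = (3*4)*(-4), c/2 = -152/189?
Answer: 3020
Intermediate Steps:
c = -304/189 (c = 2*(-152/189) = -304/189 ≈ -1.6085)
s = -48 (s = 12*(-4) = -48)
x(a) = -48
x(c) - 1*(-3068) = -48 - 1*(-3068) = -48 + 3068 = 3020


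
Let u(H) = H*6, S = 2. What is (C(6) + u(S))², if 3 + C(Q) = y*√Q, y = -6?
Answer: 297 - 108*√6 ≈ 32.455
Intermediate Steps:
u(H) = 6*H
C(Q) = -3 - 6*√Q
(C(6) + u(S))² = ((-3 - 6*√6) + 6*2)² = ((-3 - 6*√6) + 12)² = (9 - 6*√6)²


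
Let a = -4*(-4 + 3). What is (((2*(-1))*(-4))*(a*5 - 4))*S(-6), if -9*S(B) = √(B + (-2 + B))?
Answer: -128*I*√14/9 ≈ -53.215*I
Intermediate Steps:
a = 4 (a = -4*(-1) = -1*(-4) = 4)
S(B) = -√(-2 + 2*B)/9 (S(B) = -√(B + (-2 + B))/9 = -√(-2 + 2*B)/9)
(((2*(-1))*(-4))*(a*5 - 4))*S(-6) = (((2*(-1))*(-4))*(4*5 - 4))*(-√(-2 + 2*(-6))/9) = ((-2*(-4))*(20 - 4))*(-√(-2 - 12)/9) = (8*16)*(-I*√14/9) = 128*(-I*√14/9) = -128*I*√14/9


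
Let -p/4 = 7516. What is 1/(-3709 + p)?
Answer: -1/33773 ≈ -2.9609e-5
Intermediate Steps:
p = -30064 (p = -4*7516 = -30064)
1/(-3709 + p) = 1/(-3709 - 30064) = 1/(-33773) = -1/33773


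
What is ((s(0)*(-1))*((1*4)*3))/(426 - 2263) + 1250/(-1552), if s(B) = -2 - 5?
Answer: -1213309/1425512 ≈ -0.85114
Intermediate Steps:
s(B) = -7
((s(0)*(-1))*((1*4)*3))/(426 - 2263) + 1250/(-1552) = ((-7*(-1))*((1*4)*3))/(426 - 2263) + 1250/(-1552) = (7*(4*3))/(-1837) + 1250*(-1/1552) = (7*12)*(-1/1837) - 625/776 = 84*(-1/1837) - 625/776 = -84/1837 - 625/776 = -1213309/1425512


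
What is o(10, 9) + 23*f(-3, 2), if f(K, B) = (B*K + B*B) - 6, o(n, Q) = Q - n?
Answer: -185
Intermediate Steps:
f(K, B) = -6 + B**2 + B*K (f(K, B) = (B*K + B**2) - 6 = (B**2 + B*K) - 6 = -6 + B**2 + B*K)
o(10, 9) + 23*f(-3, 2) = (9 - 1*10) + 23*(-6 + 2**2 + 2*(-3)) = (9 - 10) + 23*(-6 + 4 - 6) = -1 + 23*(-8) = -1 - 184 = -185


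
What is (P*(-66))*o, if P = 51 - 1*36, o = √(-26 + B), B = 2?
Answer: -1980*I*√6 ≈ -4850.0*I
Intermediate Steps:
o = 2*I*√6 (o = √(-26 + 2) = √(-24) = 2*I*√6 ≈ 4.899*I)
P = 15 (P = 51 - 36 = 15)
(P*(-66))*o = (15*(-66))*(2*I*√6) = -1980*I*√6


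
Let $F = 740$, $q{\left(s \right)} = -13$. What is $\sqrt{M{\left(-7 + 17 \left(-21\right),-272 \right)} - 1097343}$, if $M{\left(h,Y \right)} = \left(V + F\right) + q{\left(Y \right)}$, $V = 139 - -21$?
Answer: $2 i \sqrt{274114} \approx 1047.1 i$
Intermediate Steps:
$V = 160$ ($V = 139 + 21 = 160$)
$M{\left(h,Y \right)} = 887$ ($M{\left(h,Y \right)} = \left(160 + 740\right) - 13 = 900 - 13 = 887$)
$\sqrt{M{\left(-7 + 17 \left(-21\right),-272 \right)} - 1097343} = \sqrt{887 - 1097343} = \sqrt{-1096456} = 2 i \sqrt{274114}$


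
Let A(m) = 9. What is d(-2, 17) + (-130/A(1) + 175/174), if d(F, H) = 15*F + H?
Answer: -13801/522 ≈ -26.439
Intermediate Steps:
d(F, H) = H + 15*F
d(-2, 17) + (-130/A(1) + 175/174) = (17 + 15*(-2)) + (-130/9 + 175/174) = (17 - 30) + (-130*1/9 + 175*(1/174)) = -13 + (-130/9 + 175/174) = -13 - 7015/522 = -13801/522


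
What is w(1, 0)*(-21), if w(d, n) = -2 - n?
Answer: 42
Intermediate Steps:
w(1, 0)*(-21) = (-2 - 1*0)*(-21) = (-2 + 0)*(-21) = -2*(-21) = 42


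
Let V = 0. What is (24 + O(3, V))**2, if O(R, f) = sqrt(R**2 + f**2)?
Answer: 729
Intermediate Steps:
(24 + O(3, V))**2 = (24 + sqrt(3**2 + 0**2))**2 = (24 + sqrt(9 + 0))**2 = (24 + sqrt(9))**2 = (24 + 3)**2 = 27**2 = 729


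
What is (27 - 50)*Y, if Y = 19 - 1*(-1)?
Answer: -460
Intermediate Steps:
Y = 20 (Y = 19 + 1 = 20)
(27 - 50)*Y = (27 - 50)*20 = -23*20 = -460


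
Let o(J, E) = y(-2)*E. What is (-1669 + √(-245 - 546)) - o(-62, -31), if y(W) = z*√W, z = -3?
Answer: -1669 + I*√791 - 93*I*√2 ≈ -1669.0 - 103.4*I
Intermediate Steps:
y(W) = -3*√W
o(J, E) = -3*I*E*√2 (o(J, E) = (-3*I*√2)*E = -3*I*E*√2)
(-1669 + √(-245 - 546)) - o(-62, -31) = (-1669 + √(-245 - 546)) - (-3)*I*(-31)*√2 = (-1669 + √(-791)) - 93*I*√2 = (-1669 + I*√791) - 93*I*√2 = -1669 + I*√791 - 93*I*√2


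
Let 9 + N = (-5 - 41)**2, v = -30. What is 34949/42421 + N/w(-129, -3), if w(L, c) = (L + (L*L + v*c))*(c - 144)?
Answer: 1738845791/2112820326 ≈ 0.82300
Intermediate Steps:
w(L, c) = (-144 + c)*(L + L**2 - 30*c) (w(L, c) = (L + (L*L - 30*c))*(c - 144) = (L + (L**2 - 30*c))*(-144 + c) = (L + L**2 - 30*c)*(-144 + c) = (-144 + c)*(L + L**2 - 30*c))
N = 2107 (N = -9 + (-5 - 41)**2 = -9 + (-46)**2 = -9 + 2116 = 2107)
34949/42421 + N/w(-129, -3) = 34949/42421 + 2107/(-144*(-129) - 144*(-129)**2 - 30*(-3)**2 + 4320*(-3) - 129*(-3) - 3*(-129)**2) = 34949*(1/42421) + 2107/(18576 - 144*16641 - 30*9 - 12960 + 387 - 3*16641) = 34949/42421 + 2107/(18576 - 2396304 - 270 - 12960 + 387 - 49923) = 34949/42421 + 2107/(-2440494) = 34949/42421 + 2107*(-1/2440494) = 34949/42421 - 43/49806 = 1738845791/2112820326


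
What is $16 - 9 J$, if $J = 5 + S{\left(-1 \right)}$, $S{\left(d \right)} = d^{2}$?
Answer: $-38$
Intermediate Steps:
$J = 6$ ($J = 5 + \left(-1\right)^{2} = 5 + 1 = 6$)
$16 - 9 J = 16 - 54 = -38$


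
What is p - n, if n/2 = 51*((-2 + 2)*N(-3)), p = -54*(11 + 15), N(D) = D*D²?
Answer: -1404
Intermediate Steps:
N(D) = D³
p = -1404 (p = -54*26 = -1404)
n = 0 (n = 2*(51*((-2 + 2)*(-3)³)) = 2*(51*(0*(-27))) = 2*(51*0) = 2*0 = 0)
p - n = -1404 - 1*0 = -1404 + 0 = -1404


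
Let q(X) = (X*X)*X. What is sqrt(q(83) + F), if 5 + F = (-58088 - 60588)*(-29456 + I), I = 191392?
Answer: I*sqrt(19217344954) ≈ 1.3863e+5*I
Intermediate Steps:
q(X) = X**3 (q(X) = X**2*X = X**3)
F = -19217916741 (F = -5 + (-58088 - 60588)*(-29456 + 191392) = -5 - 118676*161936 = -5 - 19217916736 = -19217916741)
sqrt(q(83) + F) = sqrt(83**3 - 19217916741) = sqrt(571787 - 19217916741) = sqrt(-19217344954) = I*sqrt(19217344954)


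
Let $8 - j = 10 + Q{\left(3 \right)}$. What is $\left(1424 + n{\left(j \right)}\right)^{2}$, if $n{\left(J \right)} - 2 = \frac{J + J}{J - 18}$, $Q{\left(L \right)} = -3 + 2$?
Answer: $\frac{734193216}{361} \approx 2.0338 \cdot 10^{6}$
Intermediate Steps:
$Q{\left(L \right)} = -1$
$j = -1$ ($j = 8 - \left(10 - 1\right) = 8 - 9 = -1$)
$n{\left(J \right)} = 2 + \frac{2 J}{-18 + J}$ ($n{\left(J \right)} = 2 + \frac{J + J}{J - 18} = 2 + \frac{2 J}{-18 + J}$)
$\left(1424 + n{\left(j \right)}\right)^{2} = \left(1424 + \frac{4 \left(-9 - 1\right)}{-18 - 1}\right)^{2} = \left(1424 + 4 \frac{1}{-19} \left(-10\right)\right)^{2} = \left(1424 + 4 \left(- \frac{1}{19}\right) \left(-10\right)\right)^{2} = \left(1424 + \frac{40}{19}\right)^{2} = \left(\frac{27096}{19}\right)^{2} = \frac{734193216}{361}$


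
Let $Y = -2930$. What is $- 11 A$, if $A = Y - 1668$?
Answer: $50578$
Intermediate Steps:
$A = -4598$ ($A = -2930 - 1668 = -4598$)
$- 11 A = \left(-11\right) \left(-4598\right) = 50578$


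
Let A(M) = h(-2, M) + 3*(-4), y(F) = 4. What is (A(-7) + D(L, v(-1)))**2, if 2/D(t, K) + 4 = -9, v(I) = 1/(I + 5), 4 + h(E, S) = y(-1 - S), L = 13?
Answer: 24964/169 ≈ 147.72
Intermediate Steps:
h(E, S) = 0 (h(E, S) = -4 + 4 = 0)
v(I) = 1/(5 + I)
D(t, K) = -2/13 (D(t, K) = 2/(-4 - 9) = 2/(-13) = 2*(-1/13) = -2/13)
A(M) = -12 (A(M) = 0 + 3*(-4) = 0 - 12 = -12)
(A(-7) + D(L, v(-1)))**2 = (-12 - 2/13)**2 = (-158/13)**2 = 24964/169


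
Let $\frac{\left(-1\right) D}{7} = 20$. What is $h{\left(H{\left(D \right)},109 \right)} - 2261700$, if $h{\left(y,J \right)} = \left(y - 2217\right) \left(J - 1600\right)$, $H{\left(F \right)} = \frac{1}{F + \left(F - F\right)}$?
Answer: $\frac{20877153}{20} \approx 1.0439 \cdot 10^{6}$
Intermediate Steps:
$D = -140$ ($D = \left(-7\right) 20 = -140$)
$H{\left(F \right)} = \frac{1}{F}$ ($H{\left(F \right)} = \frac{1}{F + 0} = \frac{1}{F}$)
$h{\left(y,J \right)} = \left(-2217 + y\right) \left(-1600 + J\right)$
$h{\left(H{\left(D \right)},109 \right)} - 2261700 = \left(3547200 - 241653 - \frac{1600}{-140} + \frac{109}{-140}\right) - 2261700 = \left(3547200 - 241653 - - \frac{80}{7} + 109 \left(- \frac{1}{140}\right)\right) - 2261700 = \left(3547200 - 241653 + \frac{80}{7} - \frac{109}{140}\right) - 2261700 = \frac{66111153}{20} - 2261700 = \frac{20877153}{20}$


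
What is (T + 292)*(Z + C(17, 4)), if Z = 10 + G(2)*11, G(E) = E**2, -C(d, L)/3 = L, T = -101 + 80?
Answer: 11382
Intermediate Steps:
T = -21
C(d, L) = -3*L
Z = 54 (Z = 10 + 2**2*11 = 10 + 4*11 = 10 + 44 = 54)
(T + 292)*(Z + C(17, 4)) = (-21 + 292)*(54 - 3*4) = 271*(54 - 12) = 271*42 = 11382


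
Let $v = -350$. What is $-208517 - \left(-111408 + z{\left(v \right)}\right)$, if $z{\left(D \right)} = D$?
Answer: $-96759$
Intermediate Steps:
$-208517 - \left(-111408 + z{\left(v \right)}\right) = -208517 + \left(111408 - -350\right) = -208517 + \left(111408 + 350\right) = -208517 + 111758 = -96759$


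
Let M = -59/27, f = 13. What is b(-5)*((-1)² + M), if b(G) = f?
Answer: -416/27 ≈ -15.407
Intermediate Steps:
b(G) = 13
M = -59/27 (M = -59*1/27 = -59/27 ≈ -2.1852)
b(-5)*((-1)² + M) = 13*((-1)² - 59/27) = 13*(1 - 59/27) = 13*(-32/27) = -416/27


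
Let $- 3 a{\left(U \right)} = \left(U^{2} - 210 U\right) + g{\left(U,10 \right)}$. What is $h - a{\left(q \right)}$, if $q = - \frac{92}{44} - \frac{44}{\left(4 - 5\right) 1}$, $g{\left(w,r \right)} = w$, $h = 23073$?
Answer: $\frac{7528181}{363} \approx 20739.0$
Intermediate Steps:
$q = \frac{461}{11}$ ($q = \left(-92\right) \frac{1}{44} - \frac{44}{\left(-1\right) 1} = - \frac{23}{11} - \frac{44}{-1} = - \frac{23}{11} - -44 = - \frac{23}{11} + 44 = \frac{461}{11} \approx 41.909$)
$a{\left(U \right)} = - \frac{U^{2}}{3} + \frac{209 U}{3}$ ($a{\left(U \right)} = - \frac{\left(U^{2} - 210 U\right) + U}{3} = - \frac{U^{2} - 209 U}{3} = - \frac{U^{2}}{3} + \frac{209 U}{3}$)
$h - a{\left(q \right)} = 23073 - \frac{1}{3} \cdot \frac{461}{11} \left(209 - \frac{461}{11}\right) = 23073 - \frac{1}{3} \cdot \frac{461}{11} \cdot \frac{1838}{11} = 23073 - \frac{847318}{363} = \frac{7528181}{363}$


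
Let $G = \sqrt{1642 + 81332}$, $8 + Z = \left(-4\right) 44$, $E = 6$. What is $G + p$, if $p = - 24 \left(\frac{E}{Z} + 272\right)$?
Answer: $- \frac{150126}{23} + \sqrt{82974} \approx -6239.2$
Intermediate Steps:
$Z = -184$ ($Z = -8 - 176 = -184$)
$p = - \frac{150126}{23}$ ($p = - 24 \left(\frac{6}{-184} + 272\right) = - 24 \left(6 \left(- \frac{1}{184}\right) + 272\right) = - 24 \left(- \frac{3}{92} + 272\right) = \left(-24\right) \frac{25021}{92} = - \frac{150126}{23} \approx -6527.2$)
$G = \sqrt{82974} \approx 288.05$
$G + p = \sqrt{82974} - \frac{150126}{23} = - \frac{150126}{23} + \sqrt{82974}$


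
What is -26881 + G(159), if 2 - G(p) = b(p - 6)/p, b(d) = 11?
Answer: -4273772/159 ≈ -26879.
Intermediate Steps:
G(p) = 2 - 11/p
-26881 + G(159) = -26881 + (2 - 11/159) = -26881 + 307/159 = -4273772/159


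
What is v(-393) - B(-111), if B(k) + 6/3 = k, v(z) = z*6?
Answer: -2245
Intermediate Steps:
v(z) = 6*z
B(k) = -2 + k
v(-393) - B(-111) = 6*(-393) - (-2 - 111) = -2358 - 1*(-113) = -2358 + 113 = -2245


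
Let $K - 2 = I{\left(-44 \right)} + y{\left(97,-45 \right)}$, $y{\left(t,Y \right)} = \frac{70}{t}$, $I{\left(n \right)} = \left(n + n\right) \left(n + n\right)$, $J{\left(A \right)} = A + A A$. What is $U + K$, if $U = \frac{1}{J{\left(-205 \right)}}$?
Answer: $\frac{31424886337}{4056540} \approx 7746.7$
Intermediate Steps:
$J{\left(A \right)} = A + A^{2}$
$U = \frac{1}{41820}$ ($U = \frac{1}{\left(-205\right) \left(1 - 205\right)} = \frac{1}{\left(-205\right) \left(-204\right)} = \frac{1}{41820} \approx 2.3912 \cdot 10^{-5}$)
$I{\left(n \right)} = 4 n^{2}$ ($I{\left(n \right)} = 2 n 2 n = 4 n^{2}$)
$K = \frac{751432}{97}$ ($K = 2 + \left(4 \left(-44\right)^{2} + \frac{70}{97}\right) = 2 + \left(4 \cdot 1936 + 70 \cdot \frac{1}{97}\right) = 2 + \left(7744 + \frac{70}{97}\right) = 2 + \frac{751238}{97} = \frac{751432}{97} \approx 7746.7$)
$U + K = \frac{1}{41820} + \frac{751432}{97} = \frac{31424886337}{4056540}$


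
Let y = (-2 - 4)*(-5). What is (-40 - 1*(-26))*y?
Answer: -420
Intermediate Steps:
y = 30 (y = -6*(-5) = 30)
(-40 - 1*(-26))*y = (-40 - 1*(-26))*30 = (-40 + 26)*30 = -14*30 = -420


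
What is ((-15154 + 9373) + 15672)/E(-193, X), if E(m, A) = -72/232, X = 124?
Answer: -31871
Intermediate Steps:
E(m, A) = -9/29 (E(m, A) = -72*1/232 = -9/29)
((-15154 + 9373) + 15672)/E(-193, X) = ((-15154 + 9373) + 15672)/(-9/29) = (-5781 + 15672)*(-29/9) = 9891*(-29/9) = -31871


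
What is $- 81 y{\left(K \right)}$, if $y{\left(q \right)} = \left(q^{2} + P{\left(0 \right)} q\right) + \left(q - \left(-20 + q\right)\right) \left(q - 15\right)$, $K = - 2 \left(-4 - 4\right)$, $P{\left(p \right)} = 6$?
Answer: $-30132$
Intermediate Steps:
$K = 16$ ($K = \left(-2\right) \left(-8\right) = 16$)
$y{\left(q \right)} = -300 + q^{2} + 26 q$ ($y{\left(q \right)} = \left(q^{2} + 6 q\right) + \left(q - \left(-20 + q\right)\right) \left(q - 15\right) = \left(q^{2} + 6 q\right) + 20 \left(-15 + q\right) = \left(q^{2} + 6 q\right) + \left(-300 + 20 q\right) = -300 + q^{2} + 26 q$)
$- 81 y{\left(K \right)} = - 81 \left(-300 + 16^{2} + 26 \cdot 16\right) = - 81 \left(-300 + 256 + 416\right) = \left(-81\right) 372 = -30132$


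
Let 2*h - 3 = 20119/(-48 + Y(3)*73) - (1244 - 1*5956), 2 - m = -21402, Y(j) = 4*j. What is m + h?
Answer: 39369163/1656 ≈ 23774.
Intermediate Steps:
m = 21404 (m = 2 - 1*(-21402) = 2 + 21402 = 21404)
h = 3924139/1656 (h = 3/2 + (20119/(-48 + (4*3)*73) - (1244 - 1*5956))/2 = 3/2 + (20119/(-48 + 12*73) - (1244 - 5956))/2 = 3/2 + (20119/(-48 + 876) - 1*(-4712))/2 = 3/2 + (20119/828 + 4712)/2 = 3/2 + (½)*(3921655/828) = 3/2 + 3921655/1656 = 3924139/1656 ≈ 2369.6)
m + h = 21404 + 3924139/1656 = 39369163/1656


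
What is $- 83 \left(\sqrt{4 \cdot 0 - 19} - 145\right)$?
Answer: $12035 - 83 i \sqrt{19} \approx 12035.0 - 361.79 i$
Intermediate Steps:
$- 83 \left(\sqrt{4 \cdot 0 - 19} - 145\right) = - 83 \left(\sqrt{0 - 19} - 145\right) = - 83 \left(\sqrt{-19} - 145\right) = - 83 \left(i \sqrt{19} - 145\right) = - 83 \left(-145 + i \sqrt{19}\right) = 12035 - 83 i \sqrt{19}$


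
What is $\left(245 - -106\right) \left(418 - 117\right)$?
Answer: $105651$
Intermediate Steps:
$\left(245 - -106\right) \left(418 - 117\right) = \left(245 + \left(-118 + 224\right)\right) 301 = \left(245 + 106\right) 301 = 351 \cdot 301 = 105651$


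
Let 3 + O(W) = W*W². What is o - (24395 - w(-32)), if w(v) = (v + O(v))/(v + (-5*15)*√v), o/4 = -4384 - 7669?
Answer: (-21782100*√2 + 2290621*I)/(4*(-8*I + 75*√2)) ≈ -72601.0 - 76.88*I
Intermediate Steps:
O(W) = -3 + W³ (O(W) = -3 + W*W² = -3 + W³)
o = -48212 (o = 4*(-4384 - 7669) = 4*(-12053) = -48212)
w(v) = (-3 + v + v³)/(v - 75*√v) (w(v) = (v + (-3 + v³))/(v + (-5*15)*√v) = (-3 + v + v³)/(v - 75*√v))
o - (24395 - w(-32)) = -48212 - (24395 - (3 - 1*(-32) - 1*(-32)³)/(-1*(-32) + 75*√(-32))) = -48212 - (24395 - (3 + 32 - 1*(-32768))/(32 + 75*(4*I*√2))) = -48212 - (24395 - (3 + 32 + 32768)/(32 + 300*I*√2)) = -48212 - (24395 - 32803/(32 + 300*I*√2)) = -48212 + (-24395 + 32803/(32 + 300*I*√2)) = -72607 + 32803/(32 + 300*I*√2)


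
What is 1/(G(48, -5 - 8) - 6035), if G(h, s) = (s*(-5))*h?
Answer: -1/2915 ≈ -0.00034305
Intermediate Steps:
G(h, s) = -5*h*s (G(h, s) = (-5*s)*h = -5*h*s)
1/(G(48, -5 - 8) - 6035) = 1/(-5*48*(-5 - 8) - 6035) = 1/(-5*48*(-13) - 6035) = 1/(3120 - 6035) = 1/(-2915) = -1/2915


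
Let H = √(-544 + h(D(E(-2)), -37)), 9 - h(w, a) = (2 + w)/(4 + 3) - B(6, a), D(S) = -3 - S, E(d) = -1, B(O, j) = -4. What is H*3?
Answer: 21*I*√11 ≈ 69.649*I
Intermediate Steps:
h(w, a) = 33/7 - w/7 (h(w, a) = 9 - ((2 + w)/(4 + 3) - 1*(-4)) = 9 - ((2 + w)/7 + 4) = 9 - ((2 + w)*(⅐) + 4) = 9 - ((2/7 + w/7) + 4) = 9 - (30/7 + w/7) = 9 + (-30/7 - w/7) = 33/7 - w/7)
H = 7*I*√11 (H = √(-544 + (33/7 - (-3 - 1*(-1))/7)) = √(-544 + (33/7 - (-3 + 1)/7)) = √(-544 + (33/7 - ⅐*(-2))) = √(-544 + (33/7 + 2/7)) = √(-544 + 5) = √(-539) = 7*I*√11 ≈ 23.216*I)
H*3 = (7*I*√11)*3 = 21*I*√11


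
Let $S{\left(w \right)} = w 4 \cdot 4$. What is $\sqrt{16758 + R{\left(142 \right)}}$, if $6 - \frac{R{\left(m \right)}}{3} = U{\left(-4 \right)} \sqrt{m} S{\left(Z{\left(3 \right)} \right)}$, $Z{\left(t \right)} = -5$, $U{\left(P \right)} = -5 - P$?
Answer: $2 \sqrt{4194 - 60 \sqrt{142}} \approx 117.97$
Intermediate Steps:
$S{\left(w \right)} = 16 w$ ($S{\left(w \right)} = 4 w 4 = 16 w$)
$R{\left(m \right)} = 18 - 240 \sqrt{m}$ ($R{\left(m \right)} = 18 - 3 \left(-5 - -4\right) \sqrt{m} 16 \left(-5\right) = 18 - 3 \left(-5 + 4\right) \sqrt{m} \left(-80\right) = 18 - 3 - \sqrt{m} \left(-80\right) = 18 - 3 \cdot 80 \sqrt{m} = 18 - 240 \sqrt{m}$)
$\sqrt{16758 + R{\left(142 \right)}} = \sqrt{16758 + \left(18 - 240 \sqrt{142}\right)} = \sqrt{16776 - 240 \sqrt{142}}$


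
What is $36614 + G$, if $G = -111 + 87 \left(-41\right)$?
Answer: $32936$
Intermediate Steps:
$G = -3678$ ($G = -111 - 3567 = -3678$)
$36614 + G = 36614 - 3678 = 32936$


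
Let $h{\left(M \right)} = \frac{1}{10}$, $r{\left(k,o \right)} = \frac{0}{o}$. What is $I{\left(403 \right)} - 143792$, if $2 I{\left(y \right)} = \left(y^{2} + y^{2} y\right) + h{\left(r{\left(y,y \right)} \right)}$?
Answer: $\frac{653256521}{20} \approx 3.2663 \cdot 10^{7}$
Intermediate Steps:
$r{\left(k,o \right)} = 0$
$h{\left(M \right)} = \frac{1}{10}$
$I{\left(y \right)} = \frac{1}{20} + \frac{y^{2}}{2} + \frac{y^{3}}{2}$ ($I{\left(y \right)} = \frac{\left(y^{2} + y^{2} y\right) + \frac{1}{10}}{2} = \frac{\left(y^{2} + y^{3}\right) + \frac{1}{10}}{2} = \frac{\frac{1}{10} + y^{2} + y^{3}}{2} = \frac{1}{20} + \frac{y^{2}}{2} + \frac{y^{3}}{2}$)
$I{\left(403 \right)} - 143792 = \left(\frac{1}{20} + \frac{403^{2}}{2} + \frac{403^{3}}{2}\right) - 143792 = \left(\frac{1}{20} + \frac{1}{2} \cdot 162409 + \frac{1}{2} \cdot 65450827\right) - 143792 = \left(\frac{1}{20} + \frac{162409}{2} + \frac{65450827}{2}\right) - 143792 = \frac{656132361}{20} - 143792 = \frac{653256521}{20}$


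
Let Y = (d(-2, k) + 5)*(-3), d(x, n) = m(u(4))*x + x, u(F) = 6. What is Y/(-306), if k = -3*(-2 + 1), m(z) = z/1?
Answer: -3/34 ≈ -0.088235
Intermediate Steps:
m(z) = z (m(z) = z*1 = z)
k = 3 (k = -3*(-1) = 3)
d(x, n) = 7*x (d(x, n) = 6*x + x = 7*x)
Y = 27 (Y = (7*(-2) + 5)*(-3) = (-14 + 5)*(-3) = -9*(-3) = 27)
Y/(-306) = 27/(-306) = 27*(-1/306) = -3/34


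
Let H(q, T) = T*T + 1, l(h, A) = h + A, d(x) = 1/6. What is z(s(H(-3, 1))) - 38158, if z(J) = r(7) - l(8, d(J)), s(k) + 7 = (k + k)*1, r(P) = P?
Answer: -228955/6 ≈ -38159.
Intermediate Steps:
d(x) = 1/6
l(h, A) = A + h
H(q, T) = 1 + T**2 (H(q, T) = T**2 + 1 = 1 + T**2)
s(k) = -7 + 2*k (s(k) = -7 + (k + k)*1 = -7 + (2*k)*1 = -7 + 2*k)
z(J) = -7/6 (z(J) = 7 - (1/6 + 8) = 7 - 1*49/6 = 7 - 49/6 = -7/6)
z(s(H(-3, 1))) - 38158 = -7/6 - 38158 = -228955/6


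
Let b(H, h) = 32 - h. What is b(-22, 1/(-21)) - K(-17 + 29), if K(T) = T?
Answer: 421/21 ≈ 20.048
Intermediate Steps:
b(-22, 1/(-21)) - K(-17 + 29) = (32 - 1/(-21)) - (-17 + 29) = (32 - 1*(-1/21)) - 1*12 = (32 + 1/21) - 12 = 673/21 - 12 = 421/21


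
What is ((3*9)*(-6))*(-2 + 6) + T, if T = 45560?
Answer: 44912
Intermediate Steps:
((3*9)*(-6))*(-2 + 6) + T = ((3*9)*(-6))*(-2 + 6) + 45560 = (27*(-6))*4 + 45560 = -162*4 + 45560 = -648 + 45560 = 44912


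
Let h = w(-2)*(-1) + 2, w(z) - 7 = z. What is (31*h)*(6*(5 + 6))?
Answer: -6138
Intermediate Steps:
w(z) = 7 + z
h = -3 (h = (7 - 2)*(-1) + 2 = 5*(-1) + 2 = -5 + 2 = -3)
(31*h)*(6*(5 + 6)) = (31*(-3))*(6*(5 + 6)) = -558*11 = -93*66 = -6138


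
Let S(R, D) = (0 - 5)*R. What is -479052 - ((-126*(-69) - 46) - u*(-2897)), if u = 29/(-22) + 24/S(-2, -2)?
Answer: -53991743/110 ≈ -4.9083e+5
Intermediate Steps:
S(R, D) = -5*R
u = 119/110 (u = 29/(-22) + 24/((-5*(-2))) = 29*(-1/22) + 24/10 = -29/22 + 24*(⅒) = -29/22 + 12/5 = 119/110 ≈ 1.0818)
-479052 - ((-126*(-69) - 46) - u*(-2897)) = -479052 - ((-126*(-69) - 46) - 119*(-2897)/110) = -479052 - ((8694 - 46) - 1*(-344743/110)) = -479052 - (8648 + 344743/110) = -479052 - 1*1296023/110 = -479052 - 1296023/110 = -53991743/110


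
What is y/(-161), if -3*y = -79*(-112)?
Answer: 1264/69 ≈ 18.319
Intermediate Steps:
y = -8848/3 (y = -(-79)*(-112)/3 = -⅓*8848 = -8848/3 ≈ -2949.3)
y/(-161) = -8848/3/(-161) = -1/161*(-8848/3) = 1264/69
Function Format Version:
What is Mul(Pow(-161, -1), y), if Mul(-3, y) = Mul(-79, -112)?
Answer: Rational(1264, 69) ≈ 18.319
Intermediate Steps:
y = Rational(-8848, 3) (y = Mul(Rational(-1, 3), Mul(-79, -112)) = Mul(Rational(-1, 3), 8848) = Rational(-8848, 3) ≈ -2949.3)
Mul(Pow(-161, -1), y) = Mul(Pow(-161, -1), Rational(-8848, 3)) = Mul(Rational(-1, 161), Rational(-8848, 3)) = Rational(1264, 69)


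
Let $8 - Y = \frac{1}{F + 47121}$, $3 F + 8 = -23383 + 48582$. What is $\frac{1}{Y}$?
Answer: $\frac{55518}{444143} \approx 0.125$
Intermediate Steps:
$F = 8397$ ($F = - \frac{8}{3} + \frac{-23383 + 48582}{3} = - \frac{8}{3} + \frac{1}{3} \cdot 25199 = - \frac{8}{3} + \frac{25199}{3} = 8397$)
$Y = \frac{444143}{55518}$ ($Y = 8 - \frac{1}{8397 + 47121} = 8 - \frac{1}{55518} = \frac{444143}{55518} \approx 8.0$)
$\frac{1}{Y} = \frac{1}{\frac{444143}{55518}} = \frac{55518}{444143}$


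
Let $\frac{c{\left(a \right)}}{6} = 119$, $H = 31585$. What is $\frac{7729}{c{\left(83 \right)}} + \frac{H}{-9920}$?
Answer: $\frac{5411999}{708288} \approx 7.641$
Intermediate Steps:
$c{\left(a \right)} = 714$ ($c{\left(a \right)} = 6 \cdot 119 = 714$)
$\frac{7729}{c{\left(83 \right)}} + \frac{H}{-9920} = \frac{7729}{714} + \frac{31585}{-9920} = 7729 \cdot \frac{1}{714} + 31585 \left(- \frac{1}{9920}\right) = \frac{7729}{714} - \frac{6317}{1984} = \frac{5411999}{708288}$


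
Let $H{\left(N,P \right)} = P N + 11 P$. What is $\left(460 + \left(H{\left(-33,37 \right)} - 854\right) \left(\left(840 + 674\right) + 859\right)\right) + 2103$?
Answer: $-3955601$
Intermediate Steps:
$H{\left(N,P \right)} = 11 P + N P$ ($H{\left(N,P \right)} = N P + 11 P = 11 P + N P$)
$\left(460 + \left(H{\left(-33,37 \right)} - 854\right) \left(\left(840 + 674\right) + 859\right)\right) + 2103 = \left(460 + \left(37 \left(11 - 33\right) - 854\right) \left(\left(840 + 674\right) + 859\right)\right) + 2103 = \left(460 + \left(37 \left(-22\right) - 854\right) \left(1514 + 859\right)\right) + 2103 = \left(460 + \left(-814 - 854\right) 2373\right) + 2103 = \left(460 - 3958164\right) + 2103 = -3957704 + 2103 = -3955601$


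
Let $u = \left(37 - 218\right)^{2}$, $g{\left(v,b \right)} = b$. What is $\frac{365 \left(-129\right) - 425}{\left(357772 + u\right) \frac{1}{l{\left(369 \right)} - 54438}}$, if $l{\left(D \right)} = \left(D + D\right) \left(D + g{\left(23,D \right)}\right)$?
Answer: $- \frac{23289687060}{390533} \approx -59636.0$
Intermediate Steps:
$u = 32761$ ($u = \left(-181\right)^{2} = 32761$)
$l{\left(D \right)} = 4 D^{2}$ ($l{\left(D \right)} = \left(D + D\right) \left(D + D\right) = 2 D 2 D = 4 D^{2}$)
$\frac{365 \left(-129\right) - 425}{\left(357772 + u\right) \frac{1}{l{\left(369 \right)} - 54438}} = \frac{365 \left(-129\right) - 425}{\left(357772 + 32761\right) \frac{1}{4 \cdot 369^{2} - 54438}} = \frac{-47085 - 425}{390533 \frac{1}{4 \cdot 136161 - 54438}} = - \frac{47510}{390533 \frac{1}{544644 - 54438}} = - \frac{47510}{390533 \cdot \frac{1}{490206}} = - \frac{47510}{\frac{390533}{490206}} = \left(-47510\right) \frac{490206}{390533} = - \frac{23289687060}{390533}$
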